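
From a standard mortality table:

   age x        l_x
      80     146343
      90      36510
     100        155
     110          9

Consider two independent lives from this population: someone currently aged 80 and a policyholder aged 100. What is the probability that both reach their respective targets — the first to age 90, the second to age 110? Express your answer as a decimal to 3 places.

p₁ = l_90/l_80 = 36510/146343 = 0.249482; p₂ = l_110/l_100 = 9/155 = 0.058065.
P(both) = p₁ × p₂ = 0.249482 × 0.058065 = 0.014486.

0.014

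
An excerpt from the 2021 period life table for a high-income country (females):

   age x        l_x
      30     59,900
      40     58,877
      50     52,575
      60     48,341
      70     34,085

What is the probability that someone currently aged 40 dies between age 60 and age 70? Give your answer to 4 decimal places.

We want 20|10q40 = (l_60 − l_70)/l_40.
This is the probability of reaching 60 but not 70, conditional on being alive at 40: (l_60 − l_70) / l_40.
= (48,341 − 34,085) / 58,877 = 14,256 / 58,877 = 0.242132.

0.2421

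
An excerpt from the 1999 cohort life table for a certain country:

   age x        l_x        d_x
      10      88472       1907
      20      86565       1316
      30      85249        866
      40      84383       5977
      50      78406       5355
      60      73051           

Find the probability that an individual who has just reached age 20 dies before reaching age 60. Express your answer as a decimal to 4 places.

P(die before 60 | alive at 20) = 1 − l_60/l_20 = 1 − 73051/86565 = (13514)/86565 = 0.156114.

0.1561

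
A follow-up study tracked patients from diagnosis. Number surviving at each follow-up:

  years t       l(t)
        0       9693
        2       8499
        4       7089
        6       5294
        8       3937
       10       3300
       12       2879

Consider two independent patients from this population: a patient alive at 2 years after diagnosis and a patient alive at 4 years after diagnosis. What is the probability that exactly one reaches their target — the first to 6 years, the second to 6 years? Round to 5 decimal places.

0.43934

p₁ = l(6)/l(2) = 5294/8499 = 0.622897; p₂ = l(6)/l(4) = 5294/7089 = 0.746791.
P(exactly one) = p₁(1−p₂) + (1−p₁)p₂ = 0.157723 + 0.281617 = 0.439340.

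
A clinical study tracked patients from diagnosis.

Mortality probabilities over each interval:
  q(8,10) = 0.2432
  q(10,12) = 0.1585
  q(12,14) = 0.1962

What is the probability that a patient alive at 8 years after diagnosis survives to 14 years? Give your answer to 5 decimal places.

P(survive 8→14) = (1 − 0.2432) × (1 − 0.1585) × (1 − 0.1962).
= 0.7568 × 0.8415 × 0.8038 = 0.511898.

0.51190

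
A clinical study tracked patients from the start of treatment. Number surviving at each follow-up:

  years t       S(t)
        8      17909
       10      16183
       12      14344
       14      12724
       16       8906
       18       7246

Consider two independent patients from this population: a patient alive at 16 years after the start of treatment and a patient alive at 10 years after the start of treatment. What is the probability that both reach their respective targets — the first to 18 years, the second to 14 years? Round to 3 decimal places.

0.640

p₁ = S(18)/S(16) = 7246/8906 = 0.813609; p₂ = S(14)/S(10) = 12724/16183 = 0.786257.
P(both) = p₁ × p₂ = 0.813609 × 0.786257 = 0.639706.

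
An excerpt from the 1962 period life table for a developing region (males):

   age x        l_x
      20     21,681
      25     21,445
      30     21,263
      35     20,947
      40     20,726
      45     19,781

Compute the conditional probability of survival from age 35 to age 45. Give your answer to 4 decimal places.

The conditional survival probability is l_45/l_35 = 19,781/20,947 = 0.944336.

0.9443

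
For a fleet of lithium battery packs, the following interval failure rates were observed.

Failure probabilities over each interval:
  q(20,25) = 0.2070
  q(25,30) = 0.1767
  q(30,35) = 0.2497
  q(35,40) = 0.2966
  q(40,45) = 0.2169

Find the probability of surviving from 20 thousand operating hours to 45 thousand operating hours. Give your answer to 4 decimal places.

P(survive 20→45) = (1 − 0.2070) × (1 − 0.1767) × (1 − 0.2497) × (1 − 0.2966) × (1 − 0.2169).
= 0.7930 × 0.8233 × 0.7503 × 0.7034 × 0.7831 = 0.269827.

0.2698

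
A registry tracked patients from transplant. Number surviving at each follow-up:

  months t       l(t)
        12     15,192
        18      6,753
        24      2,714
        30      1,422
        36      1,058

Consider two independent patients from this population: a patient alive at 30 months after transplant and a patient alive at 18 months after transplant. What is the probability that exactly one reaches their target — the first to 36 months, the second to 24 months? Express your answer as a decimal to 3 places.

0.548

p₁ = l(36)/l(30) = 1,058/1,422 = 0.744023; p₂ = l(24)/l(18) = 2,714/6,753 = 0.401895.
P(exactly one) = p₁(1−p₂) + (1−p₁)p₂ = 0.445004 + 0.102876 = 0.547880.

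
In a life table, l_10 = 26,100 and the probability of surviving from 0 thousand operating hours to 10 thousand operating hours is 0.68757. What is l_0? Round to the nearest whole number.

37960

l_0 = l_10 / p = 26,100 / 0.68757 = 37960.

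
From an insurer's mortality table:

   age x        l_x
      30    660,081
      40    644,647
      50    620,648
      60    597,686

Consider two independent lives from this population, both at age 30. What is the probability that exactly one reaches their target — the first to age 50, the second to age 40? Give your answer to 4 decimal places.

0.0803

p₁ = l_50/l_30 = 620,648/660,081 = 0.940260; p₂ = l_40/l_30 = 644,647/660,081 = 0.976618.
P(exactly one) = p₁(1−p₂) + (1−p₁)p₂ = 0.021985 + 0.058343 = 0.080328.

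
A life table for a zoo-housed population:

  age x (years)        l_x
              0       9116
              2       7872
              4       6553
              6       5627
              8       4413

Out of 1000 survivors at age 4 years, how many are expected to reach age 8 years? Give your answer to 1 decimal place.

673.4

The relevant probability is 4413/6553 = 0.673432.
Expected number = 1000 × 0.673432 = 673.4.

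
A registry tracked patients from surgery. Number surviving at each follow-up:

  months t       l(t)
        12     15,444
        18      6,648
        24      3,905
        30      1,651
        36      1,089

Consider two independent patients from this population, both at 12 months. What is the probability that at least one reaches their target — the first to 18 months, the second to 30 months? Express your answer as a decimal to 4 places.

0.4913

p₁ = l(18)/l(12) = 6,648/15,444 = 0.430458; p₂ = l(30)/l(12) = 1,651/15,444 = 0.106902.
P(at least one) = 1 − (1−p₁)(1−p₂) = 1 − 0.569542 × 0.893098 = 0.491343.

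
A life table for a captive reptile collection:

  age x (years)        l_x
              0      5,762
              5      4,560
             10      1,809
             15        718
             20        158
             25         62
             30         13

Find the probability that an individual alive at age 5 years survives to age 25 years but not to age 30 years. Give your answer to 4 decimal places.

This is the probability of reaching 25 but not 30, conditional on being alive at 5: (l_25 − l_30) / l_5.
= (62 − 13) / 4,560 = 49 / 4,560 = 0.010746.

0.0107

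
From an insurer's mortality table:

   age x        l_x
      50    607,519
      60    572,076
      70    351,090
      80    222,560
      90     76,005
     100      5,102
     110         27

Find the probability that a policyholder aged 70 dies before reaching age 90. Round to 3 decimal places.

P(die before 90 | alive at 70) = 1 − l_90/l_70 = 1 − 76,005/351,090 = (275,085)/351,090 = 0.783517.

0.784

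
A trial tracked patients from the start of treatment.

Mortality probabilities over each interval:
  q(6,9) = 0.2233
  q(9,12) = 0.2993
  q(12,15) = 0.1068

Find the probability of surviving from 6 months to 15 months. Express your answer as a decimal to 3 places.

P(survive 6→15) = (1 − 0.2233) × (1 − 0.2993) × (1 − 0.1068).
= 0.7767 × 0.7007 × 0.8932 = 0.486110.

0.486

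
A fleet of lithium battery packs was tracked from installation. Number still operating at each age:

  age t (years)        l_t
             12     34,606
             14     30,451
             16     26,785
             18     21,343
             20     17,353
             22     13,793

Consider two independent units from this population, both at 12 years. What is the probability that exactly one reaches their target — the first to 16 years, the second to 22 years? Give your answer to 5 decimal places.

0.55558

p₁ = l_16/l_12 = 26,785/34,606 = 0.773999; p₂ = l_22/l_12 = 13,793/34,606 = 0.398573.
P(exactly one) = p₁(1−p₂) + (1−p₁)p₂ = 0.465504 + 0.090078 = 0.555582.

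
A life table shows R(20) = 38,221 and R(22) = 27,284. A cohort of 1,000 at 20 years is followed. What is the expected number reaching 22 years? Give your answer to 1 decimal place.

The relevant probability is 27,284/38,221 = 0.713848.
Expected number = 1,000 × 0.713848 = 713.8.

713.8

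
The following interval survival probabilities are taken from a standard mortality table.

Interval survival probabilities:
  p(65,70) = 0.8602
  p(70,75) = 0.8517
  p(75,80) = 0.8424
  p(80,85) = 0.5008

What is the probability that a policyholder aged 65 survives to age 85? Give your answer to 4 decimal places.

P(survive 65→85) = 0.8602 × 0.8517 × 0.8424 × 0.5008.
= 0.309078.

0.3091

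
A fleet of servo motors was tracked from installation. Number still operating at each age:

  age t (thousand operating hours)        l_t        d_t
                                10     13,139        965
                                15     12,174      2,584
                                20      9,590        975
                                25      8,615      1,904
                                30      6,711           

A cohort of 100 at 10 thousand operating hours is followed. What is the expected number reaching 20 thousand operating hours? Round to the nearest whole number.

73

The relevant probability is 9,590/13,139 = 0.729888.
Expected number = 100 × 0.729888 = 73.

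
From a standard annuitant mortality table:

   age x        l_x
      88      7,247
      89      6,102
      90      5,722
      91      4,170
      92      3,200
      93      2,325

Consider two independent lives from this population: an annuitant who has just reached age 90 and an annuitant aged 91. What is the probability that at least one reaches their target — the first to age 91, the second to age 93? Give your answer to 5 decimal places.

0.87999

p₁ = l_91/l_90 = 4,170/5,722 = 0.728766; p₂ = l_93/l_91 = 2,325/4,170 = 0.557554.
P(at least one) = 1 − (1−p₁)(1−p₂) = 1 − 0.271234 × 0.442446 = 0.879994.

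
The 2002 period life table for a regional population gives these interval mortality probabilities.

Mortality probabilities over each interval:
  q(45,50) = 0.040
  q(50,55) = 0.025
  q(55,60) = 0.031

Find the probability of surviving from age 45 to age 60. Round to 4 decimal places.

0.9070

Chaining the interval survival probabilities: (1 − 0.040) × (1 − 0.025) × (1 − 0.031).
= 0.960 × 0.975 × 0.969 = 0.906984.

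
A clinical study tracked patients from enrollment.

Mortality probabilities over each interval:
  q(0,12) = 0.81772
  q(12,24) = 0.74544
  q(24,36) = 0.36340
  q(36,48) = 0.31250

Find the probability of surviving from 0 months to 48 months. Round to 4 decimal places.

P(survive 0→48) = (1 − 0.81772) × (1 − 0.74544) × (1 − 0.36340) × (1 − 0.31250).
= 0.18228 × 0.25456 × 0.63660 × 0.68750 = 0.020308.

0.0203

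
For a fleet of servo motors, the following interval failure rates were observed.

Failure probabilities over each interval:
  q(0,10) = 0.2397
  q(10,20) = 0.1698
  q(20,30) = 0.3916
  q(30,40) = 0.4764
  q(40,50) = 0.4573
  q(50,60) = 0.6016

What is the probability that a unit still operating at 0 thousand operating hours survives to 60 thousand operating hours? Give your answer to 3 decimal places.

0.043

Chaining the interval survival probabilities: (1 − 0.2397) × (1 − 0.1698) × (1 − 0.3916) × (1 − 0.4764) × (1 − 0.4573) × (1 − 0.6016).
= 0.7603 × 0.8302 × 0.6084 × 0.5236 × 0.5427 × 0.3984 = 0.043475.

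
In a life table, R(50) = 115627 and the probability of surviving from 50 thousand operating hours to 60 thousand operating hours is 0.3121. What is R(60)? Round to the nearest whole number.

R(60) = R(50) × p = 115627 × 0.3121 = 36087.

36087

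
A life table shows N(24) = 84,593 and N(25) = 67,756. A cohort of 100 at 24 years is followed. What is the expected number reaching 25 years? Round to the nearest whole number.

The relevant probability is 67,756/84,593 = 0.800965.
Expected number = 100 × 0.800965 = 80.

80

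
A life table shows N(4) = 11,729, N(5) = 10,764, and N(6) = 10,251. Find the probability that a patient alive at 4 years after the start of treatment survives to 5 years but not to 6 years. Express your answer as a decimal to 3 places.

This is the probability of reaching 5 but not 6, conditional on being alive at 4: (N(5) − N(6)) / N(4).
= (10,764 − 10,251) / 11,729 = 513 / 11,729 = 0.043738.

0.044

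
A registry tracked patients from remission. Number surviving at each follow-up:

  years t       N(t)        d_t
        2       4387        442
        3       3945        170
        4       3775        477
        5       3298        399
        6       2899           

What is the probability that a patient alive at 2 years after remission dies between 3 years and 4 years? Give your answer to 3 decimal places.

This is the probability of reaching 3 but not 4, conditional on being alive at 2: (N(3) − N(4)) / N(2).
= (3945 − 3775) / 4387 = 170 / 4387 = 0.038751.

0.039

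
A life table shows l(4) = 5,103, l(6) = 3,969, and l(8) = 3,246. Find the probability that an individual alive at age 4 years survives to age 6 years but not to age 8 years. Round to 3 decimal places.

This is the probability of reaching 6 but not 8, conditional on being alive at 4: (l(6) − l(8)) / l(4).
= (3,969 − 3,246) / 5,103 = 723 / 5,103 = 0.141681.

0.142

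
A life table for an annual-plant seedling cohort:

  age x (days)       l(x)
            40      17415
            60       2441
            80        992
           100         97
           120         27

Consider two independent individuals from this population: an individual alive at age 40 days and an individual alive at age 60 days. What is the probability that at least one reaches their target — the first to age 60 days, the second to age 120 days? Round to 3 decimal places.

0.150

p₁ = l(60)/l(40) = 2441/17415 = 0.140167; p₂ = l(120)/l(60) = 27/2441 = 0.011061.
P(at least one) = 1 − (1−p₁)(1−p₂) = 1 − 0.859833 × 0.988939 = 0.149678.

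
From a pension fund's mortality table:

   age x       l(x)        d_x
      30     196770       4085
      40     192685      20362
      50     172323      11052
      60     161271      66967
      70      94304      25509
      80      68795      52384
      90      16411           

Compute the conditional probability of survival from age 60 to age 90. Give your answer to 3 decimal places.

0.102

The conditional survival probability is l(90)/l(60) = 16411/161271 = 0.101760.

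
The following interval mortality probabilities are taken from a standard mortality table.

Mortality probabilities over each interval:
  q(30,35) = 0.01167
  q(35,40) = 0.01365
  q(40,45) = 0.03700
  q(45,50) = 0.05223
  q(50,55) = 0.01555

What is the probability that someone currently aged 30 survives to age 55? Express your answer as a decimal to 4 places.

0.8759

Survival from 30 to 55 is the product of surviving each interval: (1 − 0.01167) × (1 − 0.01365) × (1 − 0.03700) × (1 − 0.05223) × (1 − 0.01555).
= 0.98833 × 0.98635 × 0.96300 × 0.94777 × 0.98445 = 0.875903.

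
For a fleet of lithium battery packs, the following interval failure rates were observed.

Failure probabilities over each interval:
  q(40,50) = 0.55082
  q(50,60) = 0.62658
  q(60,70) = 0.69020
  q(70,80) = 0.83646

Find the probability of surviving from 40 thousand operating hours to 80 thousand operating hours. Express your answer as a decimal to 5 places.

0.00850

Chaining the interval survival probabilities: (1 − 0.55082) × (1 − 0.62658) × (1 − 0.69020) × (1 − 0.83646).
= 0.44918 × 0.37342 × 0.30980 × 0.16354 = 0.008498.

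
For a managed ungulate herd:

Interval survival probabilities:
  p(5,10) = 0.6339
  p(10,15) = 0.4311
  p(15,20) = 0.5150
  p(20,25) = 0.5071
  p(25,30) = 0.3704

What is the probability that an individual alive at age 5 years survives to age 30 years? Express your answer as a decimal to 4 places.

Chaining the interval survival probabilities: 0.6339 × 0.4311 × 0.5150 × 0.5071 × 0.3704.
= 0.026434.

0.0264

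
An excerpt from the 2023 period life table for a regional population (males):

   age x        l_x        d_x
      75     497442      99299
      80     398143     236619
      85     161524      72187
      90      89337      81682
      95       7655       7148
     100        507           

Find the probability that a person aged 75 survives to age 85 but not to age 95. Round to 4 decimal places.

This is the probability of reaching 85 but not 95, conditional on being alive at 75: (l_85 − l_95) / l_75.
= (161524 − 7655) / 497442 = 153869 / 497442 = 0.309320.

0.3093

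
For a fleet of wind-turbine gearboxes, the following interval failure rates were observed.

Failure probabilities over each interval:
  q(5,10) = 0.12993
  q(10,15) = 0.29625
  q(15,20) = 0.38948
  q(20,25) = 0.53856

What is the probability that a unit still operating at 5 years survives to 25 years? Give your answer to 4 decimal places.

0.1725

Chaining the interval survival probabilities: (1 − 0.12993) × (1 − 0.29625) × (1 − 0.38948) × (1 − 0.53856).
= 0.87007 × 0.70375 × 0.61052 × 0.46144 = 0.172499.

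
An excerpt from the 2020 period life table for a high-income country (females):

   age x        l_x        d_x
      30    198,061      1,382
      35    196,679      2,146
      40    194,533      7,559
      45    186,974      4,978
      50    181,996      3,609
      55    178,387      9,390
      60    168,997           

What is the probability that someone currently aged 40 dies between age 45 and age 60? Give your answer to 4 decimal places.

0.0924

This is the probability of reaching 45 but not 60, conditional on being alive at 40: (l_45 − l_60) / l_40.
= (186,974 − 168,997) / 194,533 = 17,977 / 194,533 = 0.092411.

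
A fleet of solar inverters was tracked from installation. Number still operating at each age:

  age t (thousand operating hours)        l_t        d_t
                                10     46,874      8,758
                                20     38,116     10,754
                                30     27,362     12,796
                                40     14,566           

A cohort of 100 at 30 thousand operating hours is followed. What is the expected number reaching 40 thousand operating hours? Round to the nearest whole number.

The relevant probability is 14,566/27,362 = 0.532344.
Expected number = 100 × 0.532344 = 53.

53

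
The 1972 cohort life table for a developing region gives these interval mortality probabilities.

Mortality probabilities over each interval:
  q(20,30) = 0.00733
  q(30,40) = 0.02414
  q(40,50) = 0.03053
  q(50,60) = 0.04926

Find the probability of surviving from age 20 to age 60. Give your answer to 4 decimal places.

0.8929

P(survive 20→60) = (1 − 0.00733) × (1 − 0.02414) × (1 − 0.03053) × (1 − 0.04926).
= 0.99267 × 0.97586 × 0.96947 × 0.95074 = 0.892871.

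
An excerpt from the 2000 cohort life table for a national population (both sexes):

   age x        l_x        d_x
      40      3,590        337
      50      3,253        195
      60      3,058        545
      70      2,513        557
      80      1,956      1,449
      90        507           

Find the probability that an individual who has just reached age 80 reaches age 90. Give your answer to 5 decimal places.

We want 10p80 = l_90/l_80.
The conditional survival probability is l_90/l_80 = 507/1,956 = 0.259202.

0.25920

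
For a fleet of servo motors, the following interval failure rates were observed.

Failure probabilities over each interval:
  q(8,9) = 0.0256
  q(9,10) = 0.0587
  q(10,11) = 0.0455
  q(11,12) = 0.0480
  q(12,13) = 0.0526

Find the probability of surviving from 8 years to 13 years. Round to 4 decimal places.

The overall survival probability is (1 − 0.0256) × (1 − 0.0587) × (1 − 0.0455) × (1 − 0.0480) × (1 − 0.0526).
= 0.9744 × 0.9413 × 0.9545 × 0.9520 × 0.9474 = 0.789608.

0.7896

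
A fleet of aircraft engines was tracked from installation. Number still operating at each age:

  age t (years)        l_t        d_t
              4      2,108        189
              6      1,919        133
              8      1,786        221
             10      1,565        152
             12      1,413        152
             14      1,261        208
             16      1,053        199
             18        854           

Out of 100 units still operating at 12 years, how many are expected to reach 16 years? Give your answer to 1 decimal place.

74.5

The relevant probability is 1,053/1,413 = 0.745223.
Expected number = 100 × 0.745223 = 74.5.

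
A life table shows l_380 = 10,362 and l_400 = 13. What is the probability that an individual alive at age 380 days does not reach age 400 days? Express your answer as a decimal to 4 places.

P(die before 400 | alive at 380) = 1 − l_400/l_380 = 1 − 13/10,362 = (10,349)/10,362 = 0.998745.

0.9987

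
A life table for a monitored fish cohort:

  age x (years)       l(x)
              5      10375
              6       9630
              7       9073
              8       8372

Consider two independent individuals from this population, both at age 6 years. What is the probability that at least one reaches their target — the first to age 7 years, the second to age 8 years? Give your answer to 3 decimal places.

0.992

p₁ = l(7)/l(6) = 9073/9630 = 0.942160; p₂ = l(8)/l(6) = 8372/9630 = 0.869367.
P(at least one) = 1 − (1−p₁)(1−p₂) = 1 − 0.057840 × 0.130633 = 0.992444.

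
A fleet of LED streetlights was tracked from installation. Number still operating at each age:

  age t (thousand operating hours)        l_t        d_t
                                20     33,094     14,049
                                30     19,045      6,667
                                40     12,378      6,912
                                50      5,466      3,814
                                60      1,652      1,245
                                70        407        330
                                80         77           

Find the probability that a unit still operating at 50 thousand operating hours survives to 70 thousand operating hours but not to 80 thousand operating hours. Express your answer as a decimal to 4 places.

This is the probability of reaching 70 but not 80, conditional on being operational at 50: (l_70 − l_80) / l_50.
= (407 − 77) / 5,466 = 330 / 5,466 = 0.060373.

0.0604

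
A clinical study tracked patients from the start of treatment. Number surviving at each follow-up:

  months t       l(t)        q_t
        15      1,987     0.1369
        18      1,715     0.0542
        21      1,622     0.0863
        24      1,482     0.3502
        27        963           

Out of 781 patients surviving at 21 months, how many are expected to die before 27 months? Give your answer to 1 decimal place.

The relevant probability is 1 − 963/1,622 = 0.406289.
Expected number = 781 × 0.406289 = 317.3.

317.3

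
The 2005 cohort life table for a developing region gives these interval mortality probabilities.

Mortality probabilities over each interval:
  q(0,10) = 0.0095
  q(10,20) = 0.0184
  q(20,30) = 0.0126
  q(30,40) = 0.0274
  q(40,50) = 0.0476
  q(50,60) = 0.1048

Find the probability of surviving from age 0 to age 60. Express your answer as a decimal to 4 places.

0.7961

Survival from 0 to 60 is the product of surviving each interval: (1 − 0.0095) × (1 − 0.0184) × (1 − 0.0126) × (1 − 0.0274) × (1 − 0.0476) × (1 − 0.1048).
= 0.9905 × 0.9816 × 0.9874 × 0.9726 × 0.9524 × 0.8952 = 0.796078.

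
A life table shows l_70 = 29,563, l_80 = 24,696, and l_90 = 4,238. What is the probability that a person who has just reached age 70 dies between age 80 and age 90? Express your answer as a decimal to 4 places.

0.6920

We want 10|10q70 = (l_80 − l_90)/l_70.
This is the probability of reaching 80 but not 90, conditional on being alive at 70: (l_80 − l_90) / l_70.
= (24,696 − 4,238) / 29,563 = 20,458 / 29,563 = 0.692014.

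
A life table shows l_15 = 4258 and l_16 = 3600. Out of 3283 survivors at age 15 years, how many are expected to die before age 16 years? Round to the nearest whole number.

The relevant probability is 1 − 3600/4258 = 0.154533.
Expected number = 3283 × 0.154533 = 507.

507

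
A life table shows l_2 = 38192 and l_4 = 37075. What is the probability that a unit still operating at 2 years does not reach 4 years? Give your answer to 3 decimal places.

0.029

P(fail before 4 | operational at 2) = 1 − l_4/l_2 = 1 − 37075/38192 = (1117)/38192 = 0.029247.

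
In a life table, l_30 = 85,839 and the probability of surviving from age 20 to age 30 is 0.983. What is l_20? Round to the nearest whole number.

l_20 = l_30 / p = 85,839 / 0.983 = 87323.

87323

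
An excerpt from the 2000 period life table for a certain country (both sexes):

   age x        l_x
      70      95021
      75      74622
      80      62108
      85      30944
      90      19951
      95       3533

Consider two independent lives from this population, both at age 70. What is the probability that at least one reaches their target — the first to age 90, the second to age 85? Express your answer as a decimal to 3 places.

p₁ = l_90/l_70 = 19951/95021 = 0.209964; p₂ = l_85/l_70 = 30944/95021 = 0.325654.
P(at least one) = 1 − (1−p₁)(1−p₂) = 1 − 0.790036 × 0.674346 = 0.467242.

0.467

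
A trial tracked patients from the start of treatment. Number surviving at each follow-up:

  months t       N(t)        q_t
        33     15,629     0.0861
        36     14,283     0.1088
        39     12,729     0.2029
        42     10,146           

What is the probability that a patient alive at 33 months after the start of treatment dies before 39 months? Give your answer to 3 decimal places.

P(die before 39 | alive at 33) = 1 − N(39)/N(33) = 1 − 12,729/15,629 = (2,900)/15,629 = 0.185552.

0.186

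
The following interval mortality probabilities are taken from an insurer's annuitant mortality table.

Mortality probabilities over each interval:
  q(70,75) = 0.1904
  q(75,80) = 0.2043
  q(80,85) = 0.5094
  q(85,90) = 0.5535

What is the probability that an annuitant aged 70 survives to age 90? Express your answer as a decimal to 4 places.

The overall survival probability is (1 − 0.1904) × (1 − 0.2043) × (1 − 0.5094) × (1 − 0.5535).
= 0.8096 × 0.7957 × 0.4906 × 0.4465 = 0.141114.

0.1411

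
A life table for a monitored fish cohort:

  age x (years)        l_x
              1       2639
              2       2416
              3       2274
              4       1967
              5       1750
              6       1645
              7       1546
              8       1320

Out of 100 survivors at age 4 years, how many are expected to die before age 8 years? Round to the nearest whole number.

33

The relevant probability is 1 − 1320/1967 = 0.328927.
Expected number = 100 × 0.328927 = 33.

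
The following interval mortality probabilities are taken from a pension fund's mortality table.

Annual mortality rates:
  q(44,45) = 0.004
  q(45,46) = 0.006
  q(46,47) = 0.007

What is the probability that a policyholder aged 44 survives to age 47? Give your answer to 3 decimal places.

0.983

The overall survival probability is (1 − 0.004) × (1 − 0.006) × (1 − 0.007).
= 0.996 × 0.994 × 0.993 = 0.983094.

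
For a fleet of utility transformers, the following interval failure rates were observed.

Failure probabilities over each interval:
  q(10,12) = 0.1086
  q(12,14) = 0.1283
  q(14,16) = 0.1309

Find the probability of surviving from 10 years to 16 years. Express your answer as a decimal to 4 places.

0.6753

Chaining the interval survival probabilities: (1 − 0.1086) × (1 − 0.1283) × (1 − 0.1309).
= 0.8914 × 0.8717 × 0.8691 = 0.675320.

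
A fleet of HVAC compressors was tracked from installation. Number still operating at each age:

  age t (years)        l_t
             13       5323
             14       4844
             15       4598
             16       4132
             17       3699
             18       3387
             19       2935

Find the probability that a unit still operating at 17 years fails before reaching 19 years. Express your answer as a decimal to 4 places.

0.2065

P(fail before 19 | operational at 17) = 1 − l_19/l_17 = 1 − 2935/3699 = (764)/3699 = 0.206542.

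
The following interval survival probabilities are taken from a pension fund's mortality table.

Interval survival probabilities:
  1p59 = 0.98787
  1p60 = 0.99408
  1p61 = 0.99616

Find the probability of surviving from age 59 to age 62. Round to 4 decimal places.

0.9783

3p59 = 0.98787 × 0.99408 × 0.99616.
= 0.978251.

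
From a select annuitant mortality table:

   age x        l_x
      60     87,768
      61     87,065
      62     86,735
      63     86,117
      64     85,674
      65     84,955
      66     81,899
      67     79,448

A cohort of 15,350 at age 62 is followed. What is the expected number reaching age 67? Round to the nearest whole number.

14060

The relevant probability is 79,448/86,735 = 0.915985.
Expected number = 15,350 × 0.915985 = 14060.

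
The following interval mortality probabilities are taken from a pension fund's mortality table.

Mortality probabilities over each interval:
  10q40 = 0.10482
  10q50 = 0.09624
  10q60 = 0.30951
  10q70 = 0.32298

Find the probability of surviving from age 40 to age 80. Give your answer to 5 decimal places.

0.37820

40p40 = (1 − 0.10482) × (1 − 0.09624) × (1 − 0.30951) × (1 − 0.32298).
= 0.89518 × 0.90376 × 0.69049 × 0.67702 = 0.378201.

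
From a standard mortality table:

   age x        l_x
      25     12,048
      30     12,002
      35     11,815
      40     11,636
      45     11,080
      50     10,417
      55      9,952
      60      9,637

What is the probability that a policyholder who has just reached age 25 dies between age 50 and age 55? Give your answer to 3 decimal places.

0.039

We want 25|5q25 = (l_50 − l_55)/l_25.
This is the probability of reaching 50 but not 55, conditional on being alive at 25: (l_50 − l_55) / l_25.
= (10,417 − 9,952) / 12,048 = 465 / 12,048 = 0.038596.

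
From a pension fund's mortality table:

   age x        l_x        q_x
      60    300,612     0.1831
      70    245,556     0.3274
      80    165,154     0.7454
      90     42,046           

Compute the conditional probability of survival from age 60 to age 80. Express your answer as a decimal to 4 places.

We want 20p60 = l_80/l_60.
The conditional survival probability is l_80/l_60 = 165,154/300,612 = 0.549393.

0.5494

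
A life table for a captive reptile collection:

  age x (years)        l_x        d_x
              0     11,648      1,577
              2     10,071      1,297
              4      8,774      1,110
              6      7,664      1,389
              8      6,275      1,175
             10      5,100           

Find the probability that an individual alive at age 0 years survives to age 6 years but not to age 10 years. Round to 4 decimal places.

This is the probability of reaching 6 but not 10, conditional on being alive at 0: (l_6 − l_10) / l_0.
= (7,664 − 5,100) / 11,648 = 2,564 / 11,648 = 0.220124.

0.2201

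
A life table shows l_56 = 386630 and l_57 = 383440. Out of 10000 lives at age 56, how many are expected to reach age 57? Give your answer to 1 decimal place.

9917.5

The relevant probability is 383440/386630 = 0.991749.
Expected number = 10000 × 0.991749 = 9917.5.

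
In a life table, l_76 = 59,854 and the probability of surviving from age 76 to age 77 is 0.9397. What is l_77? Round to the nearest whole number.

l_77 = l_76 × p = 59,854 × 0.9397 = 56245.

56245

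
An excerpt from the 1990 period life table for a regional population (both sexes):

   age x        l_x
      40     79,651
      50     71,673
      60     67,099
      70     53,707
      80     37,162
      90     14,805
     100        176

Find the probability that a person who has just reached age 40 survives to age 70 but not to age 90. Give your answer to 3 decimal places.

This is the probability of reaching 70 but not 90, conditional on being alive at 40: (l_70 − l_90) / l_40.
= (53,707 − 14,805) / 79,651 = 38,902 / 79,651 = 0.488406.

0.488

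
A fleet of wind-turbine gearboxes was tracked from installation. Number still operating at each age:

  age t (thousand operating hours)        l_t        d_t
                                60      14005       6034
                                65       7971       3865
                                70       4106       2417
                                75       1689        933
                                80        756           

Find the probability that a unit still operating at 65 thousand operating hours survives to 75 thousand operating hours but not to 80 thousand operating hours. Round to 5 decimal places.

0.11705

This is the probability of reaching 75 but not 80, conditional on being operational at 65: (l_75 − l_80) / l_65.
= (1689 − 756) / 7971 = 933 / 7971 = 0.117049.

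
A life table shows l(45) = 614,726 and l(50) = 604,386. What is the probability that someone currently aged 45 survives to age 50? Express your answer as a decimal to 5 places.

The conditional survival probability is l(50)/l(45) = 604,386/614,726 = 0.983179.

0.98318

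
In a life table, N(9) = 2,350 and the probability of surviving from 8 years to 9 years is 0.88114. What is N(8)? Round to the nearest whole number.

2667

N(8) = N(9) / p = 2,350 / 0.88114 = 2667.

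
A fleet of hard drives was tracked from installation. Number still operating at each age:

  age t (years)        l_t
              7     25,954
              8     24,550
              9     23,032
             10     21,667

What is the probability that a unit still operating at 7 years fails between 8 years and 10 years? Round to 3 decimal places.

0.111

This is the probability of reaching 8 but not 10, conditional on being operational at 7: (l_8 − l_10) / l_7.
= (24,550 − 21,667) / 25,954 = 2,883 / 25,954 = 0.111081.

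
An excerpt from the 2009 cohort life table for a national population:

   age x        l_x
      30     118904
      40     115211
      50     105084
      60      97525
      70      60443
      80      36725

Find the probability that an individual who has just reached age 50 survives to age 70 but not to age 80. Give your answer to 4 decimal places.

0.2257

We want 20|10q50 = (l_70 − l_80)/l_50.
This is the probability of reaching 70 but not 80, conditional on being alive at 50: (l_70 − l_80) / l_50.
= (60443 − 36725) / 105084 = 23718 / 105084 = 0.225705.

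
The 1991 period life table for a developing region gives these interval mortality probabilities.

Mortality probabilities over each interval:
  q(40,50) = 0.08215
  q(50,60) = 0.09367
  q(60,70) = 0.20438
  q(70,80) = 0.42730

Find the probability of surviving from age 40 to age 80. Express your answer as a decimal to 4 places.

0.3790

The overall survival probability is (1 − 0.08215) × (1 − 0.09367) × (1 − 0.20438) × (1 − 0.42730).
= 0.91785 × 0.90633 × 0.79562 × 0.57270 = 0.379045.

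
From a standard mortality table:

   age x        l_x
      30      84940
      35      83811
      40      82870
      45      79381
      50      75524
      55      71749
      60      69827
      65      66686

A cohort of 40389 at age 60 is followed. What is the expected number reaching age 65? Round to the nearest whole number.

38572

The relevant probability is 66686/69827 = 0.955017.
Expected number = 40389 × 0.955017 = 38572.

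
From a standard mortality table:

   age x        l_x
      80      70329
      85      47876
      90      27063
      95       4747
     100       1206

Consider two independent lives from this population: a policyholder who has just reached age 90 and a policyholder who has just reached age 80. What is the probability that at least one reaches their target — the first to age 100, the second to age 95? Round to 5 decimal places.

0.10905

p₁ = l_100/l_90 = 1206/27063 = 0.044563; p₂ = l_95/l_80 = 4747/70329 = 0.067497.
P(at least one) = 1 − (1−p₁)(1−p₂) = 1 − 0.955437 × 0.932503 = 0.109052.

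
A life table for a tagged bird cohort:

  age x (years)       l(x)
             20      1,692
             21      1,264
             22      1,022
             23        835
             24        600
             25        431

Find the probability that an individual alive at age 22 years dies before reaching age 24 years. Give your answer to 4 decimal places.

P(die before 24 | alive at 22) = 1 − l(24)/l(22) = 1 − 600/1,022 = (422)/1,022 = 0.412916.

0.4129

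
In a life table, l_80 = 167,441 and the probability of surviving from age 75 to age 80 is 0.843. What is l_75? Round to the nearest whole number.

l_75 = l_80 / p = 167,441 / 0.843 = 198625.

198625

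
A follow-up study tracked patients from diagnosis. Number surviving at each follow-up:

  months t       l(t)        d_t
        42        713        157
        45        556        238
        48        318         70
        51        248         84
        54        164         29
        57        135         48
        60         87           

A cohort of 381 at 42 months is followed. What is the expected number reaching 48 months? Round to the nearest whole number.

The relevant probability is 318/713 = 0.446003.
Expected number = 381 × 0.446003 = 170.

170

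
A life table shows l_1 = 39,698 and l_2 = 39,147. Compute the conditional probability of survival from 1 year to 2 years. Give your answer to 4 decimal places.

0.9861

The conditional survival probability is l_2/l_1 = 39,147/39,698 = 0.986120.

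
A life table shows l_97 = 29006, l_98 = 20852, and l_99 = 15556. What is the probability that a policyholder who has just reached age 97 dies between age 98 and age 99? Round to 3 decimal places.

We want 1|1q97 = (l_98 − l_99)/l_97.
This is the probability of reaching 98 but not 99, conditional on being alive at 97: (l_98 − l_99) / l_97.
= (20852 − 15556) / 29006 = 5296 / 29006 = 0.182583.

0.183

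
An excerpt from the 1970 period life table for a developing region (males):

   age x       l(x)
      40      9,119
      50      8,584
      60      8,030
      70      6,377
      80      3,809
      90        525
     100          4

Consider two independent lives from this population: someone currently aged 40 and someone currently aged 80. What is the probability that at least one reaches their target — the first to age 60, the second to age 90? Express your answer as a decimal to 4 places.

0.8970

p₁ = l(60)/l(40) = 8,030/9,119 = 0.880579; p₂ = l(90)/l(80) = 525/3,809 = 0.137831.
P(at least one) = 1 − (1−p₁)(1−p₂) = 1 − 0.119421 × 0.862169 = 0.897039.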